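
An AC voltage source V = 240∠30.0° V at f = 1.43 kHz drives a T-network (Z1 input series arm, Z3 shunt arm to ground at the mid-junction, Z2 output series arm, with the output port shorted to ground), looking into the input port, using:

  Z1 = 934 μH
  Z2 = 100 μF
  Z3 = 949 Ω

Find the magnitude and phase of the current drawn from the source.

Step 1 — Angular frequency: ω = 2π·f = 2π·1430 = 8985 rad/s.
Step 2 — Component impedances:
  Z1: Z = jωL = j·8985·0.000934 = 0 + j8.392 Ω
  Z2: Z = 1/(jωC) = -j/(ω·C) = 0 - j1.113 Ω
  Z3: Z = R = 949 Ω
Step 3 — With the output port shorted to ground, the output series arm Z2 runs from the junction to ground; the shunt arm Z3 also runs from the junction to ground. They appear in parallel: Z3 || Z2 = 0.001305 - j1.113 Ω.
Step 4 — Series with input arm Z1: Z_in = Z1 + (Z3 || Z2) = 0.001305 + j7.279 Ω = 7.279∠90.0° Ω.
Step 5 — Source phasor: V = 240∠30.0° V = 207.8 + j120 V.
Step 6 — Ohm's law: I = V / Z_total = (207.8 + j120) / (0.001305 + j7.279) = 16.49 - j28.55 A.
Step 7 — Convert to polar: |I| = 32.97 A, ∠I = -60.0°.

I = 32.97∠-60.0° A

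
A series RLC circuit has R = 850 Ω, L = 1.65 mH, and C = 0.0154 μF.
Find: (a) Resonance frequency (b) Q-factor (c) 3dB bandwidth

Step 1 — Resonance: ω₀ = 1/√(LC) = 1/√(0.00165·1.54e-08) = 1.984e+05 rad/s.
Step 2 — f₀ = ω₀/(2π) = 3.157e+04 Hz.
Step 3 — Series Q: Q = ω₀L/R = 1.984e+05·0.00165/850 = 0.3851.
Step 4 — Bandwidth: Δω = ω₀/Q = 5.152e+05 rad/s; BW = Δω/(2π) = 8.199e+04 Hz.

(a) f₀ = 3.157e+04 Hz  (b) Q = 0.3851  (c) BW = 8.199e+04 Hz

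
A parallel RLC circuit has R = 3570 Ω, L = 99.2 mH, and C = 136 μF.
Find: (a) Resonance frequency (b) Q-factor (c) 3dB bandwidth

Step 1 — Resonance: ω₀ = 1/√(LC) = 1/√(0.0992·0.000136) = 272.3 rad/s.
Step 2 — f₀ = ω₀/(2π) = 43.33 Hz.
Step 3 — Parallel Q: Q = R/(ω₀L) = 3570/(272.3·0.0992) = 132.2.
Step 4 — Bandwidth: Δω = ω₀/Q = 2.06 rad/s; BW = Δω/(2π) = 0.3278 Hz.

(a) f₀ = 43.33 Hz  (b) Q = 132.2  (c) BW = 0.3278 Hz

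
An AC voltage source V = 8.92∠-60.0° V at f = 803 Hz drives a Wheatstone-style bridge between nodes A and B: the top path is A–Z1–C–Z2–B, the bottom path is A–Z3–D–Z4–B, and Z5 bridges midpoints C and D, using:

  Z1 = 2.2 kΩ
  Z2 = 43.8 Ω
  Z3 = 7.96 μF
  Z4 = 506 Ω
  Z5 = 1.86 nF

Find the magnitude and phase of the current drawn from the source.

Step 1 — Angular frequency: ω = 2π·f = 2π·803 = 5045 rad/s.
Step 2 — Component impedances:
  Z1: Z = R = 2200 Ω
  Z2: Z = R = 43.8 Ω
  Z3: Z = 1/(jωC) = -j/(ω·C) = 0 - j24.9 Ω
  Z4: Z = R = 506 Ω
  Z5: Z = 1/(jωC) = -j/(ω·C) = 0 - j1.066e+05 Ω
Step 3 — Bridge requires nodal analysis (the Z5 bridge couples midpoints C and D, so the two paths cannot be reduced to a simple series/parallel combination). Setting node B to ground and injecting 1 A at node A, the 3-node admittance system at A, C, D solves to V_A = Z_AB = 413.1 - j18.12 Ω = 413.5∠-2.5° Ω.
Step 4 — Source phasor: V = 8.92∠-60.0° V = 4.46 - j7.725 V.
Step 5 — Ohm's law: I = V / Z_total = (4.46 - j7.725) / (413.1 - j18.12) = 0.0116 - j0.01819 A.
Step 6 — Convert to polar: |I| = 0.02157 A, ∠I = -57.5°.

I = 0.02157∠-57.5° A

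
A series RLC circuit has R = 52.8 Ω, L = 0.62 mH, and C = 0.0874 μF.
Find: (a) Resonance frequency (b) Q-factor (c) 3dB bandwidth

Step 1 — Resonance: ω₀ = 1/√(LC) = 1/√(0.00062·8.74e-08) = 1.358e+05 rad/s.
Step 2 — f₀ = ω₀/(2π) = 2.162e+04 Hz.
Step 3 — Series Q: Q = ω₀L/R = 1.358e+05·0.00062/52.8 = 1.595.
Step 4 — Bandwidth: Δω = ω₀/Q = 8.516e+04 rad/s; BW = Δω/(2π) = 1.355e+04 Hz.

(a) f₀ = 2.162e+04 Hz  (b) Q = 1.595  (c) BW = 1.355e+04 Hz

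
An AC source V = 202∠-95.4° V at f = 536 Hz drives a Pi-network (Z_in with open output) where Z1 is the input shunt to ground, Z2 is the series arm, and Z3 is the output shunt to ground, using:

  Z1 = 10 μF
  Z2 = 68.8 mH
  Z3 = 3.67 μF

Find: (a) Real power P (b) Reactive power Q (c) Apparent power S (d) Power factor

Step 1 — Angular frequency: ω = 2π·f = 2π·536 = 3368 rad/s.
Step 2 — Component impedances:
  Z1: Z = 1/(jωC) = -j/(ω·C) = 0 - j29.69 Ω
  Z2: Z = jωL = j·3368·0.0688 = 0 + j231.7 Ω
  Z3: Z = 1/(jωC) = -j/(ω·C) = 0 - j80.91 Ω
Step 3 — With open output, the series arm Z2 and the output shunt Z3 appear in series to ground: Z2 + Z3 = 0 + j150.8 Ω.
Step 4 — Parallel with input shunt Z1: Z_in = Z1 || (Z2 + Z3) = 0 - j36.97 Ω = 36.97∠-90.0° Ω.
Step 5 — Source phasor: V = 202∠-95.4° V = -19.01 - j201.1 V.
Step 6 — Current: I = V / Z = 5.439 - j0.5141 A = 5.463∠-5.4° A.
Step 7 — Complex power: S = V·I* = 0 - j1104 VA.
Step 8 — Real power: P = Re(S) = 0 W.
Step 9 — Reactive power: Q = Im(S) = -1104 VAR.
Step 10 — Apparent power: |S| = 1104 VA.
Step 11 — Power factor: PF = P/|S| = 0 (leading).

(a) P = 0 W  (b) Q = -1104 VAR  (c) S = 1104 VA  (d) PF = 0 (leading)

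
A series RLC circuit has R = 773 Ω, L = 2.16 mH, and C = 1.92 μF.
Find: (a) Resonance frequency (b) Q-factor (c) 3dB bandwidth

Step 1 — Resonance condition Im(Z)=0 gives ω₀ = 1/√(LC).
Step 2 — ω₀ = 1/√(0.00216·1.92e-06) = 1.553e+04 rad/s.
Step 3 — f₀ = ω₀/(2π) = 2471 Hz.
Step 4 — Series Q: Q = ω₀L/R = 1.553e+04·0.00216/773 = 0.04339.
Step 5 — 3dB bandwidth: Δω = ω₀/Q = 3.579e+05 rad/s; BW = Δω/(2π) = 5.696e+04 Hz.

(a) f₀ = 2471 Hz  (b) Q = 0.04339  (c) BW = 5.696e+04 Hz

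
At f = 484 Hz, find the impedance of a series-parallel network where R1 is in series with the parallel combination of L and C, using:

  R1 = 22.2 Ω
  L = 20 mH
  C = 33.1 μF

Step 1 — Angular frequency: ω = 2π·f = 2π·484 = 3041 rad/s.
Step 2 — Component impedances:
  R1: Z = R = 22.2 Ω
  L: Z = jωL = j·3041·0.02 = 0 + j60.82 Ω
  C: Z = 1/(jωC) = -j/(ω·C) = 0 - j9.935 Ω
Step 3 — Parallel branch: L || C = 1/(1/L + 1/C) = 0 - j11.87 Ω.
Step 4 — Series with R1: Z_total = R1 + (L || C) = 22.2 - j11.87 Ω = 25.18∠-28.1° Ω.

Z = 22.2 - j11.87 Ω = 25.18∠-28.1° Ω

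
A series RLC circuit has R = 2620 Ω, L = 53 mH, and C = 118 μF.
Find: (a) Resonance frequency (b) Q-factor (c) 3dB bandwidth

Step 1 — Resonance condition Im(Z)=0 gives ω₀ = 1/√(LC).
Step 2 — ω₀ = 1/√(0.053·0.000118) = 399.9 rad/s.
Step 3 — f₀ = ω₀/(2π) = 63.64 Hz.
Step 4 — Series Q: Q = ω₀L/R = 399.9·0.053/2620 = 0.008089.
Step 5 — 3dB bandwidth: Δω = ω₀/Q = 4.943e+04 rad/s; BW = Δω/(2π) = 7868 Hz.

(a) f₀ = 63.64 Hz  (b) Q = 0.008089  (c) BW = 7868 Hz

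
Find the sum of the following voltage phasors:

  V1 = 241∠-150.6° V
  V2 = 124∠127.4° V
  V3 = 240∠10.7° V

Step 1 — Convert each phasor to rectangular form:
  V1 = 241·(cos(-150.6°) + j·sin(-150.6°)) = -210 - j118.3 V
  V2 = 124·(cos(127.4°) + j·sin(127.4°)) = -75.31 + j98.51 V
  V3 = 240·(cos(10.7°) + j·sin(10.7°)) = 235.8 + j44.56 V
Step 2 — Sum components: V_total = -49.45 + j24.76 V.
Step 3 — Convert to polar: |V_total| = 55.3 V, ∠V_total = 153.4°.

V_total = 55.3∠153.4° V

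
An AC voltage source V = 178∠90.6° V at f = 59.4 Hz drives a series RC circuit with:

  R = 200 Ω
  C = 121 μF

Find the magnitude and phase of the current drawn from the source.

Step 1 — Angular frequency: ω = 2π·f = 2π·59.4 = 373.2 rad/s.
Step 2 — Component impedances:
  R: Z = R = 200 Ω
  C: Z = 1/(jωC) = -j/(ω·C) = 0 - j22.14 Ω
Step 3 — Series combination: Z_total = R + C = 200 - j22.14 Ω = 201.2∠-6.3° Ω.
Step 4 — Source phasor: V = 178∠90.6° V = -1.864 + j178 V.
Step 5 — Ohm's law: I = V / Z_total = (-1.864 + j178) / (200 - j22.14) = -0.1065 + j0.8782 A.
Step 6 — Convert to polar: |I| = 0.8846 A, ∠I = 96.9°.

I = 0.8846∠96.9° A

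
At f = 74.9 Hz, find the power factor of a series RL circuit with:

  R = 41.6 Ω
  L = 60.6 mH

Step 1 — Angular frequency: ω = 2π·f = 2π·74.9 = 470.6 rad/s.
Step 2 — Component impedances:
  R: Z = R = 41.6 Ω
  L: Z = jωL = j·470.6·0.0606 = 0 + j28.52 Ω
Step 3 — Series combination: Z_total = R + L = 41.6 + j28.52 Ω = 50.44∠34.4° Ω.
Step 4 — Power factor: PF = cos(φ) = Re(Z)/|Z| = 41.6/50.437 = 0.8248.
Step 5 — Type: Im(Z) = 28.52 ⇒ lagging (phase φ = 34.4°).

PF = 0.8248 (lagging, φ = 34.4°)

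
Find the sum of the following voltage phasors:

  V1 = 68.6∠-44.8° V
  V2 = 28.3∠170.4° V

Step 1 — Convert each phasor to rectangular form:
  V1 = 68.6·(cos(-44.8°) + j·sin(-44.8°)) = 48.68 - j48.34 V
  V2 = 28.3·(cos(170.4°) + j·sin(170.4°)) = -27.9 + j4.72 V
Step 2 — Sum components: V_total = 20.77 - j43.62 V.
Step 3 — Convert to polar: |V_total| = 48.31 V, ∠V_total = -64.5°.

V_total = 48.31∠-64.5° V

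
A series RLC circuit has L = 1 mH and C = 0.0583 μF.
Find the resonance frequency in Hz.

Step 1 — Resonance condition Im(Z)=0 gives ω₀ = 1/√(LC).
Step 2 — ω₀ = 1/√(0.001·5.83e-08) = 1.31e+05 rad/s.
Step 3 — f₀ = ω₀/(2π) = 2.084e+04 Hz.

f₀ = 2.084e+04 Hz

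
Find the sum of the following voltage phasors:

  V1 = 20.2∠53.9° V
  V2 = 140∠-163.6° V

Step 1 — Convert each phasor to rectangular form:
  V1 = 20.2·(cos(53.9°) + j·sin(53.9°)) = 11.9 + j16.32 V
  V2 = 140·(cos(-163.6°) + j·sin(-163.6°)) = -134.3 - j39.53 V
Step 2 — Sum components: V_total = -122.4 - j23.21 V.
Step 3 — Convert to polar: |V_total| = 124.6 V, ∠V_total = -169.3°.

V_total = 124.6∠-169.3° V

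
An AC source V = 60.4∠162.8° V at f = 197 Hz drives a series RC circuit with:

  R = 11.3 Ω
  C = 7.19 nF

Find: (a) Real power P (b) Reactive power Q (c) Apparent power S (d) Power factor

Step 1 — Angular frequency: ω = 2π·f = 2π·197 = 1238 rad/s.
Step 2 — Component impedances:
  R: Z = R = 11.3 Ω
  C: Z = 1/(jωC) = -j/(ω·C) = 0 - j1.124e+05 Ω
Step 3 — Series combination: Z_total = R + C = 11.3 - j1.124e+05 Ω = 1.124e+05∠-90.0° Ω.
Step 4 — Source phasor: V = 60.4∠162.8° V = -57.7 + j17.86 V.
Step 5 — Current: I = V / Z = -0.000159 - j0.0005135 A = 0.0005375∠-107.2° A.
Step 6 — Complex power: S = V·I* = 3.265e-06 - j0.03247 VA.
Step 7 — Real power: P = Re(S) = 3.265e-06 W.
Step 8 — Reactive power: Q = Im(S) = -0.03247 VAR.
Step 9 — Apparent power: |S| = 0.03247 VA.
Step 10 — Power factor: PF = P/|S| = 0.0001006 (leading).

(a) P = 3.265e-06 W  (b) Q = -0.03247 VAR  (c) S = 0.03247 VA  (d) PF = 0.0001006 (leading)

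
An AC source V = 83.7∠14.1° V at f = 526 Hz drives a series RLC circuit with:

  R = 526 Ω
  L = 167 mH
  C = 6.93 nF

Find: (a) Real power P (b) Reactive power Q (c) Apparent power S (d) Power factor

Step 1 — Angular frequency: ω = 2π·f = 2π·526 = 3305 rad/s.
Step 2 — Component impedances:
  R: Z = R = 526 Ω
  L: Z = jωL = j·3305·0.167 = 0 + j551.9 Ω
  C: Z = 1/(jωC) = -j/(ω·C) = 0 - j4.366e+04 Ω
Step 3 — Series combination: Z_total = R + L + C = 526 - j4.311e+04 Ω = 4.311e+04∠-89.3° Ω.
Step 4 — Source phasor: V = 83.7∠14.1° V = 81.18 + j20.39 V.
Step 5 — Current: I = V / Z = -0.0004499 + j0.001889 A = 0.001941∠103.4° A.
Step 6 — Complex power: S = V·I* = 0.001983 - j0.1625 VA.
Step 7 — Real power: P = Re(S) = 0.001983 W.
Step 8 — Reactive power: Q = Im(S) = -0.1625 VAR.
Step 9 — Apparent power: |S| = 0.1625 VA.
Step 10 — Power factor: PF = P/|S| = 0.0122 (leading).

(a) P = 0.001983 W  (b) Q = -0.1625 VAR  (c) S = 0.1625 VA  (d) PF = 0.0122 (leading)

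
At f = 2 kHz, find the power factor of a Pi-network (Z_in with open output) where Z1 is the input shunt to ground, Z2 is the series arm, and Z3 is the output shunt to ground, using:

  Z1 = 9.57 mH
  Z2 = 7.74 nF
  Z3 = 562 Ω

Step 1 — Angular frequency: ω = 2π·f = 2π·2000 = 1.257e+04 rad/s.
Step 2 — Component impedances:
  Z1: Z = jωL = j·1.257e+04·0.00957 = 0 + j120.3 Ω
  Z2: Z = 1/(jωC) = -j/(ω·C) = 0 - j1.028e+04 Ω
  Z3: Z = R = 562 Ω
Step 3 — With open output, the series arm Z2 and the output shunt Z3 appear in series to ground: Z2 + Z3 = 562 - j1.028e+04 Ω.
Step 4 — Parallel with input shunt Z1: Z_in = Z1 || (Z2 + Z3) = 0.07848 + j121.7 Ω = 121.7∠90.0° Ω.
Step 5 — Power factor: PF = cos(φ) = Re(Z)/|Z| = 0.078483/121.68 = 0.000645.
Step 6 — Type: Im(Z) = 121.7 ⇒ lagging (phase φ = 90.0°).

PF = 0.000645 (lagging, φ = 90.0°)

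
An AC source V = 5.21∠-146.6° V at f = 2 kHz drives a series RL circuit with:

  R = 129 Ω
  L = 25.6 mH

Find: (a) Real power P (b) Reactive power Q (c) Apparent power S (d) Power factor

Step 1 — Angular frequency: ω = 2π·f = 2π·2000 = 1.257e+04 rad/s.
Step 2 — Component impedances:
  R: Z = R = 129 Ω
  L: Z = jωL = j·1.257e+04·0.0256 = 0 + j321.7 Ω
Step 3 — Series combination: Z_total = R + L = 129 + j321.7 Ω = 346.6∠68.1° Ω.
Step 4 — Source phasor: V = 5.21∠-146.6° V = -4.35 - j2.868 V.
Step 5 — Current: I = V / Z = -0.01235 + j0.008568 A = 0.01503∠145.3° A.
Step 6 — Complex power: S = V·I* = 0.02915 + j0.07269 VA.
Step 7 — Real power: P = Re(S) = 0.02915 W.
Step 8 — Reactive power: Q = Im(S) = 0.07269 VAR.
Step 9 — Apparent power: |S| = 0.07832 VA.
Step 10 — Power factor: PF = P/|S| = 0.3722 (lagging).

(a) P = 0.02915 W  (b) Q = 0.07269 VAR  (c) S = 0.07832 VA  (d) PF = 0.3722 (lagging)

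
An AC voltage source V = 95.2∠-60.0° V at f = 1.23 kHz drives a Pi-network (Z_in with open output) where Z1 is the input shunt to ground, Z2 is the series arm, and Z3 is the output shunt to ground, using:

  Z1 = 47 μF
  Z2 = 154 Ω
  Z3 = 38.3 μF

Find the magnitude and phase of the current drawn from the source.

Step 1 — Angular frequency: ω = 2π·f = 2π·1230 = 7728 rad/s.
Step 2 — Component impedances:
  Z1: Z = 1/(jωC) = -j/(ω·C) = 0 - j2.753 Ω
  Z2: Z = R = 154 Ω
  Z3: Z = 1/(jωC) = -j/(ω·C) = 0 - j3.378 Ω
Step 3 — With open output, the series arm Z2 and the output shunt Z3 appear in series to ground: Z2 + Z3 = 154 - j3.378 Ω.
Step 4 — Parallel with input shunt Z1: Z_in = Z1 || (Z2 + Z3) = 0.04914 - j2.751 Ω = 2.752∠-89.0° Ω.
Step 5 — Source phasor: V = 95.2∠-60.0° V = 47.6 - j82.45 V.
Step 6 — Ohm's law: I = V / Z_total = (47.6 - j82.45) / (0.04914 - j2.751) = 30.27 + j16.76 A.
Step 7 — Convert to polar: |I| = 34.6 A, ∠I = 29.0°.

I = 34.6∠29.0° A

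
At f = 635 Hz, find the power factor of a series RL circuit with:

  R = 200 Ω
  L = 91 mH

Step 1 — Angular frequency: ω = 2π·f = 2π·635 = 3990 rad/s.
Step 2 — Component impedances:
  R: Z = R = 200 Ω
  L: Z = jωL = j·3990·0.091 = 0 + j363.1 Ω
Step 3 — Series combination: Z_total = R + L = 200 + j363.1 Ω = 414.5∠61.2° Ω.
Step 4 — Power factor: PF = cos(φ) = Re(Z)/|Z| = 200/414.5 = 0.4825.
Step 5 — Type: Im(Z) = 363.1 ⇒ lagging (phase φ = 61.2°).

PF = 0.4825 (lagging, φ = 61.2°)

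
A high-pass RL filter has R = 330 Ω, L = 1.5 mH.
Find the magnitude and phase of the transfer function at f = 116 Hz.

Step 1 — Angular frequency: ω = 2π·116 = 728.8 rad/s.
Step 2 — Transfer function: H(jω) = jωL/(R + jωL).
Step 3 — Numerator jωL = j·1.093; denominator R + jωL = 330 + j1.093.
Step 4 — H = 1.098e-05 + j0.003313.
Step 5 — Magnitude: |H| = 0.003313 (-49.6 dB); phase: φ = 89.8°.

|H| = 0.003313 (-49.6 dB), φ = 89.8°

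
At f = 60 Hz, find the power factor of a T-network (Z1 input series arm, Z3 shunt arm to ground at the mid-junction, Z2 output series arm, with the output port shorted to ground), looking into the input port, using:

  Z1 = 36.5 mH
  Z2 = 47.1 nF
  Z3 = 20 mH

Step 1 — Angular frequency: ω = 2π·f = 2π·60 = 377 rad/s.
Step 2 — Component impedances:
  Z1: Z = jωL = j·377·0.0365 = 0 + j13.76 Ω
  Z2: Z = 1/(jωC) = -j/(ω·C) = 0 - j5.632e+04 Ω
  Z3: Z = jωL = j·377·0.02 = 0 + j7.54 Ω
Step 3 — With the output port shorted to ground, the output series arm Z2 runs from the junction to ground; the shunt arm Z3 also runs from the junction to ground. They appear in parallel: Z3 || Z2 = 0 + j7.541 Ω.
Step 4 — Series with input arm Z1: Z_in = Z1 + (Z3 || Z2) = 0 + j21.3 Ω = 21.3∠90.0° Ω.
Step 5 — Power factor: PF = cos(φ) = Re(Z)/|Z| = 0/21.3 = 0.
Step 6 — Type: Im(Z) = 21.3 ⇒ lagging (phase φ = 90.0°).

PF = 0 (lagging, φ = 90.0°)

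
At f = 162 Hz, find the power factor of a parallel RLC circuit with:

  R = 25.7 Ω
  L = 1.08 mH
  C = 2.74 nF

Step 1 — Angular frequency: ω = 2π·f = 2π·162 = 1018 rad/s.
Step 2 — Component impedances:
  R: Z = R = 25.7 Ω
  L: Z = jωL = j·1018·0.00108 = 0 + j1.099 Ω
  C: Z = 1/(jωC) = -j/(ω·C) = 0 - j3.586e+05 Ω
Step 3 — Parallel combination: 1/Z_total = 1/R + 1/L + 1/C; Z_total = 0.04694 + j1.097 Ω = 1.098∠87.6° Ω.
Step 4 — Power factor: PF = cos(φ) = Re(Z)/|Z| = 0.046937/1.0983 = 0.04274.
Step 5 — Type: Im(Z) = 1.097 ⇒ lagging (phase φ = 87.6°).

PF = 0.04274 (lagging, φ = 87.6°)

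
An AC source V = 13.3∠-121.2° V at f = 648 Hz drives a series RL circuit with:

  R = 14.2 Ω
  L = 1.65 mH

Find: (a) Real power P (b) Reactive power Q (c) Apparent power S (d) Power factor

Step 1 — Angular frequency: ω = 2π·f = 2π·648 = 4072 rad/s.
Step 2 — Component impedances:
  R: Z = R = 14.2 Ω
  L: Z = jωL = j·4072·0.00165 = 0 + j6.718 Ω
Step 3 — Series combination: Z_total = R + L = 14.2 + j6.718 Ω = 15.71∠25.3° Ω.
Step 4 — Source phasor: V = 13.3∠-121.2° V = -6.89 - j11.38 V.
Step 5 — Current: I = V / Z = -0.7062 - j0.4671 A = 0.8467∠-146.5° A.
Step 6 — Complex power: S = V·I* = 10.18 + j4.816 VA.
Step 7 — Real power: P = Re(S) = 10.18 W.
Step 8 — Reactive power: Q = Im(S) = 4.816 VAR.
Step 9 — Apparent power: |S| = 11.26 VA.
Step 10 — Power factor: PF = P/|S| = 0.9039 (lagging).

(a) P = 10.18 W  (b) Q = 4.816 VAR  (c) S = 11.26 VA  (d) PF = 0.9039 (lagging)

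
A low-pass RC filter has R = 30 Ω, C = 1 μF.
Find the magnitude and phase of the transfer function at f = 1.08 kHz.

Step 1 — Angular frequency: ω = 2π·1080 = 6786 rad/s.
Step 2 — Transfer function: H(jω) = 1/(1 + jωRC).
Step 3 — Denominator: 1 + jωRC = 1 + j·6786·30·1e-06 = 1 + j0.2036.
Step 4 — H = 0.9602 - j0.1955.
Step 5 — Magnitude: |H| = 0.9799 (-0.2 dB); phase: φ = -11.5°.

|H| = 0.9799 (-0.2 dB), φ = -11.5°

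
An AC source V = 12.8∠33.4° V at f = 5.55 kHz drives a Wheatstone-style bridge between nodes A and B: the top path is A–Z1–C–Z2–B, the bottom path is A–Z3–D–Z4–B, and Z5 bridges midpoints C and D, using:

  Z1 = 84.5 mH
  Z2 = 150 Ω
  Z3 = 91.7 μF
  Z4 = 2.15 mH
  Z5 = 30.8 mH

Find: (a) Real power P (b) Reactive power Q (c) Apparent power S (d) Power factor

Step 1 — Angular frequency: ω = 2π·f = 2π·5550 = 3.487e+04 rad/s.
Step 2 — Component impedances:
  Z1: Z = jωL = j·3.487e+04·0.0845 = 0 + j2947 Ω
  Z2: Z = R = 150 Ω
  Z3: Z = 1/(jωC) = -j/(ω·C) = 0 - j0.3127 Ω
  Z4: Z = jωL = j·3.487e+04·0.00215 = 0 + j74.97 Ω
  Z5: Z = jωL = j·3.487e+04·0.0308 = 0 + j1074 Ω
Step 3 — Bridge requires nodal analysis (the Z5 bridge couples midpoints C and D, so the two paths cannot be reduced to a simple series/parallel combination). Setting node B to ground and injecting 1 A at node A, the 3-node admittance system at A, C, D solves to V_A = Z_AB = 1.099 + j68.35 Ω = 68.36∠89.1° Ω.
Step 4 — Source phasor: V = 12.8∠33.4° V = 10.69 + j7.046 V.
Step 5 — Current: I = V / Z = 0.1056 - j0.1547 A = 0.1873∠-55.7° A.
Step 6 — Complex power: S = V·I* = 0.03853 + j2.397 VA.
Step 7 — Real power: P = Re(S) = 0.03853 W.
Step 8 — Reactive power: Q = Im(S) = 2.397 VAR.
Step 9 — Apparent power: |S| = 2.397 VA.
Step 10 — Power factor: PF = P/|S| = 0.01607 (lagging).

(a) P = 0.03853 W  (b) Q = 2.397 VAR  (c) S = 2.397 VA  (d) PF = 0.01607 (lagging)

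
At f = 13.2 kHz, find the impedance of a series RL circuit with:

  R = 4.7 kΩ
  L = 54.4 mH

Step 1 — Angular frequency: ω = 2π·f = 2π·1.32e+04 = 8.294e+04 rad/s.
Step 2 — Component impedances:
  R: Z = R = 4700 Ω
  L: Z = jωL = j·8.294e+04·0.0544 = 0 + j4512 Ω
Step 3 — Series combination: Z_total = R + L = 4700 + j4512 Ω = 6515∠43.8° Ω.

Z = 4700 + j4512 Ω = 6515∠43.8° Ω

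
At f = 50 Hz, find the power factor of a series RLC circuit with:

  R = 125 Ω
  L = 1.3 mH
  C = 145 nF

Step 1 — Angular frequency: ω = 2π·f = 2π·50 = 314.2 rad/s.
Step 2 — Component impedances:
  R: Z = R = 125 Ω
  L: Z = jωL = j·314.2·0.0013 = 0 + j0.4084 Ω
  C: Z = 1/(jωC) = -j/(ω·C) = 0 - j2.195e+04 Ω
Step 3 — Series combination: Z_total = R + L + C = 125 - j2.195e+04 Ω = 2.195e+04∠-89.7° Ω.
Step 4 — Power factor: PF = cos(φ) = Re(Z)/|Z| = 125/21952 = 0.005694.
Step 5 — Type: Im(Z) = -2.195e+04 ⇒ leading (phase φ = -89.7°).

PF = 0.005694 (leading, φ = -89.7°)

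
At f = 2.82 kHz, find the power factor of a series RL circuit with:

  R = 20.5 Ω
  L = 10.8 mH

Step 1 — Angular frequency: ω = 2π·f = 2π·2820 = 1.772e+04 rad/s.
Step 2 — Component impedances:
  R: Z = R = 20.5 Ω
  L: Z = jωL = j·1.772e+04·0.0108 = 0 + j191.4 Ω
Step 3 — Series combination: Z_total = R + L = 20.5 + j191.4 Ω = 192.5∠83.9° Ω.
Step 4 — Power factor: PF = cos(φ) = Re(Z)/|Z| = 20.5/192.5 = 0.1065.
Step 5 — Type: Im(Z) = 191.4 ⇒ lagging (phase φ = 83.9°).

PF = 0.1065 (lagging, φ = 83.9°)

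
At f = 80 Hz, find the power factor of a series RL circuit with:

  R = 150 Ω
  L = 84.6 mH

Step 1 — Angular frequency: ω = 2π·f = 2π·80 = 502.7 rad/s.
Step 2 — Component impedances:
  R: Z = R = 150 Ω
  L: Z = jωL = j·502.7·0.0846 = 0 + j42.52 Ω
Step 3 — Series combination: Z_total = R + L = 150 + j42.52 Ω = 155.9∠15.8° Ω.
Step 4 — Power factor: PF = cos(φ) = Re(Z)/|Z| = 150/155.91 = 0.9621.
Step 5 — Type: Im(Z) = 42.52 ⇒ lagging (phase φ = 15.8°).

PF = 0.9621 (lagging, φ = 15.8°)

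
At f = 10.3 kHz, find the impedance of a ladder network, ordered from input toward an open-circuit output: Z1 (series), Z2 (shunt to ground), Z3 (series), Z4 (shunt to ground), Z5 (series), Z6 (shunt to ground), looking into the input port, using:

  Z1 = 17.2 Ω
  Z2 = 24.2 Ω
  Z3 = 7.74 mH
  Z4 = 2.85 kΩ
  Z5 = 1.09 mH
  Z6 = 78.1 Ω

Step 1 — Angular frequency: ω = 2π·f = 2π·1.03e+04 = 6.472e+04 rad/s.
Step 2 — Component impedances:
  Z1: Z = R = 17.2 Ω
  Z2: Z = R = 24.2 Ω
  Z3: Z = jωL = j·6.472e+04·0.00774 = 0 + j500.9 Ω
  Z4: Z = R = 2850 Ω
  Z5: Z = jωL = j·6.472e+04·0.00109 = 0 + j70.54 Ω
  Z6: Z = R = 78.1 Ω
Step 3 — Ladder network (open output): work backward from the far end, alternating series and parallel combinations. Z_in = 41.22 + j0.9995 Ω = 41.23∠1.4° Ω.

Z = 41.22 + j0.9995 Ω = 41.23∠1.4° Ω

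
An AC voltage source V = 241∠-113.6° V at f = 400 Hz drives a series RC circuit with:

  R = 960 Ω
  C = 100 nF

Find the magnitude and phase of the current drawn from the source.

Step 1 — Angular frequency: ω = 2π·f = 2π·400 = 2513 rad/s.
Step 2 — Component impedances:
  R: Z = R = 960 Ω
  C: Z = 1/(jωC) = -j/(ω·C) = 0 - j3979 Ω
Step 3 — Series combination: Z_total = R + C = 960 - j3979 Ω = 4093∠-76.4° Ω.
Step 4 — Source phasor: V = 241∠-113.6° V = -96.48 - j220.8 V.
Step 5 — Ohm's law: I = V / Z_total = (-96.48 - j220.8) / (960 - j3979) = 0.04692 - j0.03557 A.
Step 6 — Convert to polar: |I| = 0.05888 A, ∠I = -37.2°.

I = 0.05888∠-37.2° A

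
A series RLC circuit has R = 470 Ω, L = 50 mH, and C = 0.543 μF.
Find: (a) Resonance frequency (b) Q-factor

Step 1 — Resonance condition Im(Z)=0 gives ω₀ = 1/√(LC).
Step 2 — ω₀ = 1/√(0.05·5.43e-07) = 6069 rad/s.
Step 3 — f₀ = ω₀/(2π) = 965.9 Hz.
Step 4 — Series Q: Q = ω₀L/R = 6069·0.05/470 = 0.6456.

(a) f₀ = 965.9 Hz  (b) Q = 0.6456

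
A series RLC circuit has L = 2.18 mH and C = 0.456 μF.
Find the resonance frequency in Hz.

Step 1 — Resonance condition Im(Z)=0 gives ω₀ = 1/√(LC).
Step 2 — ω₀ = 1/√(0.00218·4.56e-07) = 3.172e+04 rad/s.
Step 3 — f₀ = ω₀/(2π) = 5048 Hz.

f₀ = 5048 Hz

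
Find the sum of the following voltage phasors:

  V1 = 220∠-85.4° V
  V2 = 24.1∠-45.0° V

Step 1 — Convert each phasor to rectangular form:
  V1 = 220·(cos(-85.4°) + j·sin(-85.4°)) = 17.64 - j219.3 V
  V2 = 24.1·(cos(-45.0°) + j·sin(-45.0°)) = 17.04 - j17.04 V
Step 2 — Sum components: V_total = 34.69 - j236.3 V.
Step 3 — Convert to polar: |V_total| = 238.9 V, ∠V_total = -81.7°.

V_total = 238.9∠-81.7° V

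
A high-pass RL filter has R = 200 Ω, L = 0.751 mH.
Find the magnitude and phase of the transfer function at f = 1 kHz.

Step 1 — Angular frequency: ω = 2π·1000 = 6283 rad/s.
Step 2 — Transfer function: H(jω) = jωL/(R + jωL).
Step 3 — Numerator jωL = j·4.719; denominator R + jωL = 200 + j4.719.
Step 4 — H = 0.0005563 + j0.02358.
Step 5 — Magnitude: |H| = 0.02359 (-32.5 dB); phase: φ = 88.6°.

|H| = 0.02359 (-32.5 dB), φ = 88.6°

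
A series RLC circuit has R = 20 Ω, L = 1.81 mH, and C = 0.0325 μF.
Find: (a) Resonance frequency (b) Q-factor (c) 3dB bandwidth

Step 1 — Resonance condition Im(Z)=0 gives ω₀ = 1/√(LC).
Step 2 — ω₀ = 1/√(0.00181·3.25e-08) = 1.304e+05 rad/s.
Step 3 — f₀ = ω₀/(2π) = 2.075e+04 Hz.
Step 4 — Series Q: Q = ω₀L/R = 1.304e+05·0.00181/20 = 11.8.
Step 5 — 3dB bandwidth: Δω = ω₀/Q = 1.105e+04 rad/s; BW = Δω/(2π) = 1759 Hz.

(a) f₀ = 2.075e+04 Hz  (b) Q = 11.8  (c) BW = 1759 Hz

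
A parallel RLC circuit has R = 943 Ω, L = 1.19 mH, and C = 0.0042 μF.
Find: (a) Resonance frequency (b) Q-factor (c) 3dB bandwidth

Step 1 — Resonance: ω₀ = 1/√(LC) = 1/√(0.00119·4.2e-09) = 4.473e+05 rad/s.
Step 2 — f₀ = ω₀/(2π) = 7.119e+04 Hz.
Step 3 — Parallel Q: Q = R/(ω₀L) = 943/(4.473e+05·0.00119) = 1.772.
Step 4 — Bandwidth: Δω = ω₀/Q = 2.525e+05 rad/s; BW = Δω/(2π) = 4.018e+04 Hz.

(a) f₀ = 7.119e+04 Hz  (b) Q = 1.772  (c) BW = 4.018e+04 Hz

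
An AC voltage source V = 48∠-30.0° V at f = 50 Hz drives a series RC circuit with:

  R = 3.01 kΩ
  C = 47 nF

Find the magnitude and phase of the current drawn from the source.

Step 1 — Angular frequency: ω = 2π·f = 2π·50 = 314.2 rad/s.
Step 2 — Component impedances:
  R: Z = R = 3010 Ω
  C: Z = 1/(jωC) = -j/(ω·C) = 0 - j6.773e+04 Ω
Step 3 — Series combination: Z_total = R + C = 3010 - j6.773e+04 Ω = 6.779e+04∠-87.5° Ω.
Step 4 — Source phasor: V = 48∠-30.0° V = 41.57 - j24 V.
Step 5 — Ohm's law: I = V / Z_total = (41.57 - j24) / (3010 - j6.773e+04) = 0.0003809 + j0.0005969 A.
Step 6 — Convert to polar: |I| = 0.000708 A, ∠I = 57.5°.

I = 0.000708∠57.5° A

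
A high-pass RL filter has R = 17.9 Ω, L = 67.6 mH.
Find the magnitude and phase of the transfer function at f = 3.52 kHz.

Step 1 — Angular frequency: ω = 2π·3520 = 2.212e+04 rad/s.
Step 2 — Transfer function: H(jω) = jωL/(R + jωL).
Step 3 — Numerator jωL = j·1495; denominator R + jωL = 17.9 + j1495.
Step 4 — H = 0.9999 + j0.01197.
Step 5 — Magnitude: |H| = 0.9999 (-0.0 dB); phase: φ = 0.7°.

|H| = 0.9999 (-0.0 dB), φ = 0.7°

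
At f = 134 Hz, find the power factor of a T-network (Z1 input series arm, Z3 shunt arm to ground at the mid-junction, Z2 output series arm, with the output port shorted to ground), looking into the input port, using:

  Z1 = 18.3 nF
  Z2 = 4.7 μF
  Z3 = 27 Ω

Step 1 — Angular frequency: ω = 2π·f = 2π·134 = 841.9 rad/s.
Step 2 — Component impedances:
  Z1: Z = 1/(jωC) = -j/(ω·C) = 0 - j6.49e+04 Ω
  Z2: Z = 1/(jωC) = -j/(ω·C) = 0 - j252.7 Ω
  Z3: Z = R = 27 Ω
Step 3 — With the output port shorted to ground, the output series arm Z2 runs from the junction to ground; the shunt arm Z3 also runs from the junction to ground. They appear in parallel: Z3 || Z2 = 26.7 - j2.852 Ω.
Step 4 — Series with input arm Z1: Z_in = Z1 + (Z3 || Z2) = 26.7 - j6.491e+04 Ω = 6.491e+04∠-90.0° Ω.
Step 5 — Power factor: PF = cos(φ) = Re(Z)/|Z| = 26.7/6.491e+04 = 0.0004113.
Step 6 — Type: Im(Z) = -6.491e+04 ⇒ leading (phase φ = -90.0°).

PF = 0.0004113 (leading, φ = -90.0°)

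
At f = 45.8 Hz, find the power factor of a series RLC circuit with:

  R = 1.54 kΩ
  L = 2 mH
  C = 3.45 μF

Step 1 — Angular frequency: ω = 2π·f = 2π·45.8 = 287.8 rad/s.
Step 2 — Component impedances:
  R: Z = R = 1540 Ω
  L: Z = jωL = j·287.8·0.002 = 0 + j0.5755 Ω
  C: Z = 1/(jωC) = -j/(ω·C) = 0 - j1007 Ω
Step 3 — Series combination: Z_total = R + L + C = 1540 - j1007 Ω = 1840∠-33.2° Ω.
Step 4 — Power factor: PF = cos(φ) = Re(Z)/|Z| = 1540/1840 = 0.837.
Step 5 — Type: Im(Z) = -1007 ⇒ leading (phase φ = -33.2°).

PF = 0.837 (leading, φ = -33.2°)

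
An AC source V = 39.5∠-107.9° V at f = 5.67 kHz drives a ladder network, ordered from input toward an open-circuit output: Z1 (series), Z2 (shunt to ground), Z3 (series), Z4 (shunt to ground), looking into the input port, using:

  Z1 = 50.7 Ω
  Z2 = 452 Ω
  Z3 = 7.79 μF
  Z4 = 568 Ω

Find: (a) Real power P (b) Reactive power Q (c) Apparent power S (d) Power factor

Step 1 — Angular frequency: ω = 2π·f = 2π·5670 = 3.563e+04 rad/s.
Step 2 — Component impedances:
  Z1: Z = R = 50.7 Ω
  Z2: Z = R = 452 Ω
  Z3: Z = 1/(jωC) = -j/(ω·C) = 0 - j3.603 Ω
  Z4: Z = R = 568 Ω
Step 3 — Ladder network (open output): work backward from the far end, alternating series and parallel combinations. Z_in = 302.4 - j0.7076 Ω = 302.4∠-0.1° Ω.
Step 4 — Source phasor: V = 39.5∠-107.9° V = -12.14 - j37.59 V.
Step 5 — Current: I = V / Z = -0.03986 - j0.1244 A = 0.1306∠-107.8° A.
Step 6 — Complex power: S = V·I* = 5.159 - j0.01207 VA.
Step 7 — Real power: P = Re(S) = 5.159 W.
Step 8 — Reactive power: Q = Im(S) = -0.01207 VAR.
Step 9 — Apparent power: |S| = 5.159 VA.
Step 10 — Power factor: PF = P/|S| = 1 (leading).

(a) P = 5.159 W  (b) Q = -0.01207 VAR  (c) S = 5.159 VA  (d) PF = 1 (leading)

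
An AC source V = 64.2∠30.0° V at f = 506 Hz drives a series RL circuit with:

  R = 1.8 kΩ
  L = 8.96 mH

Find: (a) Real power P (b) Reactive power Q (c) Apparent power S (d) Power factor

Step 1 — Angular frequency: ω = 2π·f = 2π·506 = 3179 rad/s.
Step 2 — Component impedances:
  R: Z = R = 1800 Ω
  L: Z = jωL = j·3179·0.00896 = 0 + j28.49 Ω
Step 3 — Series combination: Z_total = R + L = 1800 + j28.49 Ω = 1800∠0.9° Ω.
Step 4 — Source phasor: V = 64.2∠30.0° V = 55.6 + j32.1 V.
Step 5 — Current: I = V / Z = 0.03116 + j0.01734 A = 0.03566∠29.1° A.
Step 6 — Complex power: S = V·I* = 2.289 + j0.03623 VA.
Step 7 — Real power: P = Re(S) = 2.289 W.
Step 8 — Reactive power: Q = Im(S) = 0.03623 VAR.
Step 9 — Apparent power: |S| = 2.29 VA.
Step 10 — Power factor: PF = P/|S| = 0.9999 (lagging).

(a) P = 2.289 W  (b) Q = 0.03623 VAR  (c) S = 2.29 VA  (d) PF = 0.9999 (lagging)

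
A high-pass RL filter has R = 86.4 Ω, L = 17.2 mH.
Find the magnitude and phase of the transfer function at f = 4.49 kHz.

Step 1 — Angular frequency: ω = 2π·4490 = 2.821e+04 rad/s.
Step 2 — Transfer function: H(jω) = jωL/(R + jωL).
Step 3 — Numerator jωL = j·485.2; denominator R + jωL = 86.4 + j485.2.
Step 4 — H = 0.9693 + j0.1726.
Step 5 — Magnitude: |H| = 0.9845 (-0.1 dB); phase: φ = 10.1°.

|H| = 0.9845 (-0.1 dB), φ = 10.1°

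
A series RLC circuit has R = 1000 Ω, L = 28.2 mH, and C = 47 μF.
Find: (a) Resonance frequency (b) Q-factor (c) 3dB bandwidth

Step 1 — Resonance condition Im(Z)=0 gives ω₀ = 1/√(LC).
Step 2 — ω₀ = 1/√(0.0282·4.7e-05) = 868.6 rad/s.
Step 3 — f₀ = ω₀/(2π) = 138.2 Hz.
Step 4 — Series Q: Q = ω₀L/R = 868.6·0.0282/1000 = 0.02449.
Step 5 — 3dB bandwidth: Δω = ω₀/Q = 3.546e+04 rad/s; BW = Δω/(2π) = 5644 Hz.

(a) f₀ = 138.2 Hz  (b) Q = 0.02449  (c) BW = 5644 Hz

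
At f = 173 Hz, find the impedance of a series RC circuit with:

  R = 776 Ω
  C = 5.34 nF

Step 1 — Angular frequency: ω = 2π·f = 2π·173 = 1087 rad/s.
Step 2 — Component impedances:
  R: Z = R = 776 Ω
  C: Z = 1/(jωC) = -j/(ω·C) = 0 - j1.723e+05 Ω
Step 3 — Series combination: Z_total = R + C = 776 - j1.723e+05 Ω = 1.723e+05∠-89.7° Ω.

Z = 776 - j1.723e+05 Ω = 1.723e+05∠-89.7° Ω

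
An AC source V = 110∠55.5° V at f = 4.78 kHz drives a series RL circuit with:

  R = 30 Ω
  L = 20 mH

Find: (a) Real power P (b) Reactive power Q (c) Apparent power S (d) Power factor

Step 1 — Angular frequency: ω = 2π·f = 2π·4780 = 3.003e+04 rad/s.
Step 2 — Component impedances:
  R: Z = R = 30 Ω
  L: Z = jωL = j·3.003e+04·0.02 = 0 + j600.7 Ω
Step 3 — Series combination: Z_total = R + L = 30 + j600.7 Ω = 601.4∠87.1° Ω.
Step 4 — Source phasor: V = 110∠55.5° V = 62.3 + j90.65 V.
Step 5 — Current: I = V / Z = 0.1557 - j0.09595 A = 0.1829∠-31.6° A.
Step 6 — Complex power: S = V·I* = 1.004 + j20.09 VA.
Step 7 — Real power: P = Re(S) = 1.004 W.
Step 8 — Reactive power: Q = Im(S) = 20.09 VAR.
Step 9 — Apparent power: |S| = 20.12 VA.
Step 10 — Power factor: PF = P/|S| = 0.04988 (lagging).

(a) P = 1.004 W  (b) Q = 20.09 VAR  (c) S = 20.12 VA  (d) PF = 0.04988 (lagging)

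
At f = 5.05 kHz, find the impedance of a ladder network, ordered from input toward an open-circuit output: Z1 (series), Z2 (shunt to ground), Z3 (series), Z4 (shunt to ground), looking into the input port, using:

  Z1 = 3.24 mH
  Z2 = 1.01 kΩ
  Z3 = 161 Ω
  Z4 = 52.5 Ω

Step 1 — Angular frequency: ω = 2π·f = 2π·5050 = 3.173e+04 rad/s.
Step 2 — Component impedances:
  Z1: Z = jωL = j·3.173e+04·0.00324 = 0 + j102.8 Ω
  Z2: Z = R = 1010 Ω
  Z3: Z = R = 161 Ω
  Z4: Z = R = 52.5 Ω
Step 3 — Ladder network (open output): work backward from the far end, alternating series and parallel combinations. Z_in = 176.2 + j102.8 Ω = 204∠30.3° Ω.

Z = 176.2 + j102.8 Ω = 204∠30.3° Ω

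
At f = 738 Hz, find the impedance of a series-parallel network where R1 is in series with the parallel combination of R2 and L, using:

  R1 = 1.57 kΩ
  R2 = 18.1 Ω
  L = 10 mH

Step 1 — Angular frequency: ω = 2π·f = 2π·738 = 4637 rad/s.
Step 2 — Component impedances:
  R1: Z = R = 1570 Ω
  R2: Z = R = 18.1 Ω
  L: Z = jωL = j·4637·0.01 = 0 + j46.37 Ω
Step 3 — Parallel branch: R2 || L = 1/(1/R2 + 1/L) = 15.71 + j6.131 Ω.
Step 4 — Series with R1: Z_total = R1 + (R2 || L) = 1586 + j6.131 Ω = 1586∠0.2° Ω.

Z = 1586 + j6.131 Ω = 1586∠0.2° Ω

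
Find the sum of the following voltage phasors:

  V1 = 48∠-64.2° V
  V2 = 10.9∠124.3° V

Step 1 — Convert each phasor to rectangular form:
  V1 = 48·(cos(-64.2°) + j·sin(-64.2°)) = 20.89 - j43.22 V
  V2 = 10.9·(cos(124.3°) + j·sin(124.3°)) = -6.142 + j9.004 V
Step 2 — Sum components: V_total = 14.75 - j34.21 V.
Step 3 — Convert to polar: |V_total| = 37.25 V, ∠V_total = -66.7°.

V_total = 37.25∠-66.7° V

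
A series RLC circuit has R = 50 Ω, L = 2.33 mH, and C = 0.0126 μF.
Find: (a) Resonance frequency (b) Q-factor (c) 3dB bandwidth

Step 1 — Resonance: ω₀ = 1/√(LC) = 1/√(0.00233·1.26e-08) = 1.846e+05 rad/s.
Step 2 — f₀ = ω₀/(2π) = 2.937e+04 Hz.
Step 3 — Series Q: Q = ω₀L/R = 1.846e+05·0.00233/50 = 8.6.
Step 4 — Bandwidth: Δω = ω₀/Q = 2.146e+04 rad/s; BW = Δω/(2π) = 3415 Hz.

(a) f₀ = 2.937e+04 Hz  (b) Q = 8.6  (c) BW = 3415 Hz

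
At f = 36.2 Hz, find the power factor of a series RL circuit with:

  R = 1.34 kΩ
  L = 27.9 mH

Step 1 — Angular frequency: ω = 2π·f = 2π·36.2 = 227.5 rad/s.
Step 2 — Component impedances:
  R: Z = R = 1340 Ω
  L: Z = jωL = j·227.5·0.0279 = 0 + j6.346 Ω
Step 3 — Series combination: Z_total = R + L = 1340 + j6.346 Ω = 1340∠0.3° Ω.
Step 4 — Power factor: PF = cos(φ) = Re(Z)/|Z| = 1340/1340 = 1.
Step 5 — Type: Im(Z) = 6.346 ⇒ lagging (phase φ = 0.3°).

PF = 1 (lagging, φ = 0.3°)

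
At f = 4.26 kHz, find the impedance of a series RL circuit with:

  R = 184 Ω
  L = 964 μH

Step 1 — Angular frequency: ω = 2π·f = 2π·4260 = 2.677e+04 rad/s.
Step 2 — Component impedances:
  R: Z = R = 184 Ω
  L: Z = jωL = j·2.677e+04·0.000964 = 0 + j25.8 Ω
Step 3 — Series combination: Z_total = R + L = 184 + j25.8 Ω = 185.8∠8.0° Ω.

Z = 184 + j25.8 Ω = 185.8∠8.0° Ω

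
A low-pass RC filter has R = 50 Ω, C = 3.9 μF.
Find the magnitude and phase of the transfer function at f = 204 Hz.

Step 1 — Angular frequency: ω = 2π·204 = 1282 rad/s.
Step 2 — Transfer function: H(jω) = 1/(1 + jωRC).
Step 3 — Denominator: 1 + jωRC = 1 + j·1282·50·3.9e-06 = 1 + j0.2499.
Step 4 — H = 0.9412 - j0.2352.
Step 5 — Magnitude: |H| = 0.9702 (-0.3 dB); phase: φ = -14.0°.

|H| = 0.9702 (-0.3 dB), φ = -14.0°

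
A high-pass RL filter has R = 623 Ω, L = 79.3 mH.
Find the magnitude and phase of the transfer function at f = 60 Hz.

Step 1 — Angular frequency: ω = 2π·60 = 377 rad/s.
Step 2 — Transfer function: H(jω) = jωL/(R + jωL).
Step 3 — Numerator jωL = j·29.9; denominator R + jωL = 623 + j29.9.
Step 4 — H = 0.002297 + j0.04788.
Step 5 — Magnitude: |H| = 0.04793 (-26.4 dB); phase: φ = 87.3°.

|H| = 0.04793 (-26.4 dB), φ = 87.3°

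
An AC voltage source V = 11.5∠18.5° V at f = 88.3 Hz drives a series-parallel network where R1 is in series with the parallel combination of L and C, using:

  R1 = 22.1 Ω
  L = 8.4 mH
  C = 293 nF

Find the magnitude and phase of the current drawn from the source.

Step 1 — Angular frequency: ω = 2π·f = 2π·88.3 = 554.8 rad/s.
Step 2 — Component impedances:
  R1: Z = R = 22.1 Ω
  L: Z = jωL = j·554.8·0.0084 = 0 + j4.66 Ω
  C: Z = 1/(jωC) = -j/(ω·C) = 0 - j6152 Ω
Step 3 — Parallel branch: L || C = 1/(1/L + 1/C) = 0 + j4.664 Ω.
Step 4 — Series with R1: Z_total = R1 + (L || C) = 22.1 + j4.664 Ω = 22.59∠11.9° Ω.
Step 5 — Source phasor: V = 11.5∠18.5° V = 10.91 + j3.649 V.
Step 6 — Ohm's law: I = V / Z_total = (10.91 + j3.649) / (22.1 + j4.664) = 0.5058 + j0.05837 A.
Step 7 — Convert to polar: |I| = 0.5091 A, ∠I = 6.6°.

I = 0.5091∠6.6° A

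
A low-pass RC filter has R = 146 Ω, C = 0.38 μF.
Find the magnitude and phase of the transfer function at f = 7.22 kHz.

Step 1 — Angular frequency: ω = 2π·7220 = 4.536e+04 rad/s.
Step 2 — Transfer function: H(jω) = 1/(1 + jωRC).
Step 3 — Denominator: 1 + jωRC = 1 + j·4.536e+04·146·3.8e-07 = 1 + j2.517.
Step 4 — H = 0.1363 - j0.3432.
Step 5 — Magnitude: |H| = 0.3692 (-8.7 dB); phase: φ = -68.3°.

|H| = 0.3692 (-8.7 dB), φ = -68.3°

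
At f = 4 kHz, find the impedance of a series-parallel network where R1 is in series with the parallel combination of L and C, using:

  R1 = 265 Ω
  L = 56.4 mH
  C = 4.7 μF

Step 1 — Angular frequency: ω = 2π·f = 2π·4000 = 2.513e+04 rad/s.
Step 2 — Component impedances:
  R1: Z = R = 265 Ω
  L: Z = jωL = j·2.513e+04·0.0564 = 0 + j1417 Ω
  C: Z = 1/(jωC) = -j/(ω·C) = 0 - j8.466 Ω
Step 3 — Parallel branch: L || C = 1/(1/L + 1/C) = 0 - j8.517 Ω.
Step 4 — Series with R1: Z_total = R1 + (L || C) = 265 - j8.517 Ω = 265.1∠-1.8° Ω.

Z = 265 - j8.517 Ω = 265.1∠-1.8° Ω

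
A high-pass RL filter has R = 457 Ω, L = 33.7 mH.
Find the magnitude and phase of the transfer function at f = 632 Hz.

Step 1 — Angular frequency: ω = 2π·632 = 3971 rad/s.
Step 2 — Transfer function: H(jω) = jωL/(R + jωL).
Step 3 — Numerator jωL = j·133.8; denominator R + jωL = 457 + j133.8.
Step 4 — H = 0.07898 + j0.2697.
Step 5 — Magnitude: |H| = 0.281 (-11.0 dB); phase: φ = 73.7°.

|H| = 0.281 (-11.0 dB), φ = 73.7°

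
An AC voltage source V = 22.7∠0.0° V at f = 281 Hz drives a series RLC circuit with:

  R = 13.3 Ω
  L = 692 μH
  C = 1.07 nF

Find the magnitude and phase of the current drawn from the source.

Step 1 — Angular frequency: ω = 2π·f = 2π·281 = 1766 rad/s.
Step 2 — Component impedances:
  R: Z = R = 13.3 Ω
  L: Z = jωL = j·1766·0.000692 = 0 + j1.222 Ω
  C: Z = 1/(jωC) = -j/(ω·C) = 0 - j5.293e+05 Ω
Step 3 — Series combination: Z_total = R + L + C = 13.3 - j5.293e+05 Ω = 5.293e+05∠-90.0° Ω.
Step 4 — Source phasor: V = 22.7∠0.0° V = 22.7 V.
Step 5 — Ohm's law: I = V / Z_total = (22.7) / (13.3 - j5.293e+05) = 1.078e-09 + j4.288e-05 A.
Step 6 — Convert to polar: |I| = 4.288e-05 A, ∠I = 90.0°.

I = 4.288e-05∠90.0° A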